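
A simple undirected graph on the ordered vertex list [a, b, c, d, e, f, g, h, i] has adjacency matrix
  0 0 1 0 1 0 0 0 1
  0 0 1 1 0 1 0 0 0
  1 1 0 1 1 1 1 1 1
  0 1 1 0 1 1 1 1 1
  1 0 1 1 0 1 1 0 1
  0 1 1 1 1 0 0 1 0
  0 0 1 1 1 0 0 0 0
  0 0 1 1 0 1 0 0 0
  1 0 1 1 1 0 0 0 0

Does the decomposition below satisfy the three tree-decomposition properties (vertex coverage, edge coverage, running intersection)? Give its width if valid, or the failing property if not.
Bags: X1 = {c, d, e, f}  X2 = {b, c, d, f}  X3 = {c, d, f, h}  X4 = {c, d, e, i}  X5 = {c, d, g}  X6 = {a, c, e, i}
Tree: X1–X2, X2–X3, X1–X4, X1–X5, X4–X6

A tree decomposition must satisfy three properties: every vertex lies in some bag; for every edge, both endpoints lie together in some bag; and for every vertex, the bags containing it form a connected subtree. Here edge (e,g) lies in no bag, so the decomposition is invalid.

No — edge (e,g) lies in no bag.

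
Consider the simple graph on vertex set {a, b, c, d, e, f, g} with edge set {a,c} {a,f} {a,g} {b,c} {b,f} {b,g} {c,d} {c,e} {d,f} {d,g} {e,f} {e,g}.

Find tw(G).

3

A width-3 tree decomposition is:
Bags: B1 = {b, c, f, g}  B2 = {c, e, f, g}  B3 = {a, c, f, g}  B4 = {c, d, f, g}
Tree: B1–B2, B2–B3, B3–B4
Each bag holds 4 vertices, so the decomposition has width 3, which upper-bounds the treewidth. For the lower bound: the 4 vertex sets {b,g}, {c,e}, {f}, {a} are disjoint, each induces a connected subgraph, and every pair is joined by at least one edge of G. Contracting each set to a single vertex therefore yields K_{4} as a minor, and since treewidth is minor-monotone, tw(G) ≥ tw(K_{4}) = 3. Hence tw(G) = 3 exactly.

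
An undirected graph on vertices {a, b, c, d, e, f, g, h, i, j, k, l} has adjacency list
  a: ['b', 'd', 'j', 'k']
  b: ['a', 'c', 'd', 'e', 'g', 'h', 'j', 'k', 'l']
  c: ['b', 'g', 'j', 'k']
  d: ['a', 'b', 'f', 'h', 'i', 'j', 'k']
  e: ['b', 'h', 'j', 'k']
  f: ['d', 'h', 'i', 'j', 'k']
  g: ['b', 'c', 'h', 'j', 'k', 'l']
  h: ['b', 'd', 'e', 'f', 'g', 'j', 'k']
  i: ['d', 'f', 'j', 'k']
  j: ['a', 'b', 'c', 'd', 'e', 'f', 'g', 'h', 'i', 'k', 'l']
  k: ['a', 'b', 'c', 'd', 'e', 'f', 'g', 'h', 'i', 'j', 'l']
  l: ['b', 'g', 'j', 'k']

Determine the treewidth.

4

A width-4 tree decomposition is:
Bags: B1 = {b, d, h, j, k}  B2 = {d, f, h, j, k}  B3 = {d, f, i, j, k}  B4 = {b, g, h, j, k}  B5 = {a, b, d, j, k}  B6 = {b, c, g, j, k}  B7 = {b, g, j, k, l}  B8 = {b, e, h, j, k}
Tree: B1–B2, B2–B3, B1–B4, B1–B5, B4–B6, B4–B7, B4–B8
The largest bag has 5 vertices, giving width 4; this decomposition certifies tw(G) ≤ 4. Conversely, {d, f, h, j, k} is a clique of size 5, and the vertices of any clique must share a bag in every tree decomposition; so some bag has ≥ 5 vertices and tw(G) ≥ 4. Combining the bounds, tw(G) = 4.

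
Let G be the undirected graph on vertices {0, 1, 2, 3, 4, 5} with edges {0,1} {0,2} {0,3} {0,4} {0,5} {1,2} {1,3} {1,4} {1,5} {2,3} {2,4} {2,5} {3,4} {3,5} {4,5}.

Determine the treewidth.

5

A width-5 tree decomposition is:
Bags: B1 = {0, 1, 2, 3, 4, 5}
Tree: (single bag)
With just one bag of size 6, the width is 6 − 1 = 5, so tw(G) ≤ 5. For the lower bound, the 6 vertices {0, 1, 2, 3, 4, 5} are pairwise adjacent, and any tree decomposition puts a clique entirely inside one bag — forcing width ≥ 5. Therefore the treewidth is 5.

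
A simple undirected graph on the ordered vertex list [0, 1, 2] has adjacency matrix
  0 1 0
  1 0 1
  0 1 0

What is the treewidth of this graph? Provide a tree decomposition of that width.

Each bag holds 2 vertices, so the decomposition has width 1, which upper-bounds the treewidth. G has an edge, so its treewidth is at least 1. Combining the bounds, tw(G) = 1.

Treewidth 1.
Bags: B1 = {0, 1}  B2 = {1, 2}
Tree: B1–B2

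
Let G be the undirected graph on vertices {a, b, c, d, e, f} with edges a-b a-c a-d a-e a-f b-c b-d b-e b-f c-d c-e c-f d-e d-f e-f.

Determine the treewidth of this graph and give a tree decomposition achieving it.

Treewidth 5.
One optimal decomposition is:
Bags: B1 = {a, b, c, d, e, f}
Tree: (single bag)

A single bag containing all 6 vertices is trivially a valid decomposition of width 5. For the lower bound, the 6 vertices {a, b, c, d, e, f} are pairwise adjacent, and any tree decomposition puts a clique entirely inside one bag — forcing width ≥ 5. Hence tw(G) = 5 exactly.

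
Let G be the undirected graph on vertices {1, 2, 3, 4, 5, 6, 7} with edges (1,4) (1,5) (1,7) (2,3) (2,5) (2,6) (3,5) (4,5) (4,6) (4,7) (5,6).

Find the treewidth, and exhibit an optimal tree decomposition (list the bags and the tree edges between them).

Treewidth 2.
One optimal decomposition is:
Bags: B1 = {1, 4, 5}  B2 = {4, 5, 6}  B3 = {2, 5, 6}  B4 = {1, 4, 7}  B5 = {2, 3, 5}
Tree: B1–B2, B2–B3, B1–B4, B3–B5

Each bag holds 3 vertices, so the decomposition has width 2, which upper-bounds the treewidth. For the lower bound, the 3 vertices {1, 4, 5} are pairwise adjacent, and any tree decomposition puts a clique entirely inside one bag — forcing width ≥ 2. The upper and lower bounds meet at 2, so that is the treewidth.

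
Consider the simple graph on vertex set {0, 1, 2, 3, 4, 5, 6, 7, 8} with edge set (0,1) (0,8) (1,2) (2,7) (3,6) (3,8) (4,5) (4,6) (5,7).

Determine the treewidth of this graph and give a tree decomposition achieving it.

Treewidth 2.
Bags: B1 = {0, 1, 8}  B2 = {1, 3, 8}  B3 = {1, 3, 6}  B4 = {1, 4, 6}  B5 = {1, 4, 5}  B6 = {1, 5, 7}  B7 = {1, 2, 7}
Tree: B1–B2, B2–B3, B3–B4, B4–B5, B5–B6, B6–B7

The largest bag has 3 vertices, giving width 2; this decomposition certifies tw(G) ≤ 2. The edges 1–0–8–3–6–4–5–7–2–1 form a cycle, so G is not a tree and its treewidth is at least 2. Combining the bounds, tw(G) = 2.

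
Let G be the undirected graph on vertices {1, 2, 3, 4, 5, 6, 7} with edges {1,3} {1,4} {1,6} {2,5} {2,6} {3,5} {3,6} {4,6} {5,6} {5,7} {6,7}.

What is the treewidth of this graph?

A width-2 tree decomposition is:
Bags: B1 = {3, 5, 6}  B2 = {5, 6, 7}  B3 = {2, 5, 6}  B4 = {1, 3, 6}  B5 = {1, 4, 6}
Tree: B1–B2, B1–B3, B1–B4, B4–B5
Each bag holds 3 vertices, so the decomposition has width 2, which upper-bounds the treewidth. Conversely, {1, 3, 6} is a clique of size 3, and the vertices of any clique must share a bag in every tree decomposition; so some bag has ≥ 3 vertices and tw(G) ≥ 2. Therefore the treewidth is 2.

2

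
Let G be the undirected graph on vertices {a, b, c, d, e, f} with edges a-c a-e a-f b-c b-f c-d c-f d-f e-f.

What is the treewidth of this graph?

A width-2 tree decomposition is:
Bags: B1 = {a, c, f}  B2 = {b, c, f}  B3 = {c, d, f}  B4 = {a, e, f}
Tree: B1–B2, B1–B3, B1–B4
The largest bag has 3 vertices, giving width 2; this decomposition certifies tw(G) ≤ 2. On the other hand G contains the 3-clique {a, e, f}. A clique must lie in a single bag of any decomposition, so no decomposition can have width below 2. Therefore the treewidth is 2.

2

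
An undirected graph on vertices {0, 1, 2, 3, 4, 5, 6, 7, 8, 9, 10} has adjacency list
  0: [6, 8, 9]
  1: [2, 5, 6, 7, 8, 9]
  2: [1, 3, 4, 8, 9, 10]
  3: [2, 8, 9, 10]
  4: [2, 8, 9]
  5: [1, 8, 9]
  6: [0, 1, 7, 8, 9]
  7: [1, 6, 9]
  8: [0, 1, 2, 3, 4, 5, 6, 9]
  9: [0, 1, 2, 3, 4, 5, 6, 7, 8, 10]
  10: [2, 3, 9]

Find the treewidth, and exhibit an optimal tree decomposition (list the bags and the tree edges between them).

Every bag has size at most 4, so the width is 4 − 1 = 3 and tw(G) ≤ 3. On the other hand G contains the 4-clique {0, 6, 8, 9}. A clique must lie in a single bag of any decomposition, so no decomposition can have width below 3. The upper and lower bounds meet at 3, so that is the treewidth.

Treewidth 3.
Bags: B1 = {2, 3, 8, 9}  B2 = {1, 2, 8, 9}  B3 = {1, 6, 8, 9}  B4 = {2, 3, 9, 10}  B5 = {1, 5, 8, 9}  B6 = {2, 4, 8, 9}  B7 = {0, 6, 8, 9}  B8 = {1, 6, 7, 9}
Tree: B1–B2, B2–B3, B1–B4, B3–B5, B2–B6, B3–B7, B3–B8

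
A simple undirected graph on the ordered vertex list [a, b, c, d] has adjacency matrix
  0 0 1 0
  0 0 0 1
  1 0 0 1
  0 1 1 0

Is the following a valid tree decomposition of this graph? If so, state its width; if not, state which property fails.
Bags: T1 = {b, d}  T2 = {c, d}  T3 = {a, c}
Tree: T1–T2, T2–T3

Vertex coverage: the bags together contain {a, b, c, d}, the full vertex set. Edge coverage: each edge of G has both endpoints in at least one bag. Running intersection: for every vertex, the bags containing it form a connected subtree. All three properties hold, so this is a valid tree decomposition of width max|bag| − 1 = 1, and hence tw(G) ≤ 1.

Yes; width 1.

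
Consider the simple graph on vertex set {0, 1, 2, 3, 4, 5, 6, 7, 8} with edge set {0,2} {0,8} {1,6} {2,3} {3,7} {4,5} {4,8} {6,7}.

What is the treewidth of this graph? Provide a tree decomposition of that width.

Treewidth 1.
One optimal decomposition is:
Bags: B1 = {4, 5}  B2 = {4, 8}  B3 = {0, 8}  B4 = {0, 2}  B5 = {2, 3}  B6 = {3, 7}  B7 = {6, 7}  B8 = {1, 6}
Tree: B1–B2, B2–B3, B3–B4, B4–B5, B5–B6, B6–B7, B7–B8

Each bag holds 2 vertices, so the decomposition has width 1, which upper-bounds the treewidth. G has an edge, so its treewidth is at least 1. The upper and lower bounds meet at 1, so that is the treewidth.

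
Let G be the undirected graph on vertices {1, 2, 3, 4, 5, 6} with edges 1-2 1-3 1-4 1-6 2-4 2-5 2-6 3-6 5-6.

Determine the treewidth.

2

A width-2 tree decomposition is:
Bags: B1 = {1, 2, 6}  B2 = {1, 3, 6}  B3 = {2, 5, 6}  B4 = {1, 2, 4}
Tree: B1–B2, B1–B3, B1–B4
Each bag holds 3 vertices, so the decomposition has width 2, which upper-bounds the treewidth. Conversely, {1, 2, 4} is a clique of size 3, and the vertices of any clique must share a bag in every tree decomposition; so some bag has ≥ 3 vertices and tw(G) ≥ 2. Hence tw(G) = 2 exactly.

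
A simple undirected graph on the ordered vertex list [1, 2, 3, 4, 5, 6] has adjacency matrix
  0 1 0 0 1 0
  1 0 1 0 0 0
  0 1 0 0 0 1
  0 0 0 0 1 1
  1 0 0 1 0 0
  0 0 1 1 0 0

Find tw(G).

A width-2 tree decomposition is:
Bags: B1 = {4, 5, 6}  B2 = {3, 5, 6}  B3 = {2, 3, 5}  B4 = {1, 2, 5}
Tree: B1–B2, B2–B3, B3–B4
Every bag has size at most 3, so the width is 3 − 1 = 2 and tw(G) ≤ 2. The edges 5–4–6–3–2–1–5 form a cycle, so G is not a tree and its treewidth is at least 2. Combining the bounds, tw(G) = 2.

2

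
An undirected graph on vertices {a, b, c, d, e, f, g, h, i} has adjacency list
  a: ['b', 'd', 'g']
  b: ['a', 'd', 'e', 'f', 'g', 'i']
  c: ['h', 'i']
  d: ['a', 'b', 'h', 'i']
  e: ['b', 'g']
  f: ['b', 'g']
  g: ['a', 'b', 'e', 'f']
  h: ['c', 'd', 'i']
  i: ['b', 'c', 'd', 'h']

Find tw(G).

2

A width-2 tree decomposition is:
Bags: B1 = {b, d, i}  B2 = {d, h, i}  B3 = {c, h, i}  B4 = {a, b, d}  B5 = {a, b, g}  B6 = {b, e, g}  B7 = {b, f, g}
Tree: B1–B2, B2–B3, B1–B4, B4–B5, B5–B6, B5–B7
The largest bag has 3 vertices, giving width 2; this decomposition certifies tw(G) ≤ 2. Conversely, {d, h, i} is a clique of size 3, and the vertices of any clique must share a bag in every tree decomposition; so some bag has ≥ 3 vertices and tw(G) ≥ 2. Combining the bounds, tw(G) = 2.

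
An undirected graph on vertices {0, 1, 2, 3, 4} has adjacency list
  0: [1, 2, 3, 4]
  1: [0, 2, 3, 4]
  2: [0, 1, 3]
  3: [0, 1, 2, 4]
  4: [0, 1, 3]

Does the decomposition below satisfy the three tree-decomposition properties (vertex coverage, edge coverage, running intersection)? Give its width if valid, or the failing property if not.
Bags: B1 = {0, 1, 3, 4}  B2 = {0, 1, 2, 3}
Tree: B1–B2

Yes; width 3.

Vertex coverage: the bags together contain {0, 1, 2, 3, 4}, the full vertex set. Edge coverage: each edge of G has both endpoints in at least one bag. Running intersection: for every vertex, the bags containing it form a connected subtree. All three properties hold, so this is a valid tree decomposition of width max|bag| − 1 = 3, and hence tw(G) ≤ 3.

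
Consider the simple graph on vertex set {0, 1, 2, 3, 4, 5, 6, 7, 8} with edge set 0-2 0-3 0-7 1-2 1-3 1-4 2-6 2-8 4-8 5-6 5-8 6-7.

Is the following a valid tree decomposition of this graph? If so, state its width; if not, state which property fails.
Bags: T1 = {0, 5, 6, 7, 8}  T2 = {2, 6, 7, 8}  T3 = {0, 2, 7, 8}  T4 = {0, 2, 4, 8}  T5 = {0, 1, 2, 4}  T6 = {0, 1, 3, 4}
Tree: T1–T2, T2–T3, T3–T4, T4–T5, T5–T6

No — bags containing vertex 0 are not connected in the tree.

A tree decomposition must satisfy three properties: every vertex lies in some bag; for every edge, both endpoints lie together in some bag; and for every vertex, the bags containing it form a connected subtree. Here bags containing vertex 0 are not connected in the tree, so the decomposition is invalid.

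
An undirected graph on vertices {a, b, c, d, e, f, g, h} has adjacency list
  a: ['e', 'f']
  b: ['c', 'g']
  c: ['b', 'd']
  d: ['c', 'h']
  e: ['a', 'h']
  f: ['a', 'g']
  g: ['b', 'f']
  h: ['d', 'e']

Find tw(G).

2

A width-2 tree decomposition is:
Bags: B1 = {b, c, g}  B2 = {c, f, g}  B3 = {a, c, f}  B4 = {a, c, e}  B5 = {c, e, h}  B6 = {c, d, h}
Tree: B1–B2, B2–B3, B3–B4, B4–B5, B5–B6
Each bag holds 3 vertices, so the decomposition has width 2, which upper-bounds the treewidth. The edges c–b–g–f–a–e–h–d–c form a cycle, so G is not a tree and its treewidth is at least 2. Hence tw(G) = 2 exactly.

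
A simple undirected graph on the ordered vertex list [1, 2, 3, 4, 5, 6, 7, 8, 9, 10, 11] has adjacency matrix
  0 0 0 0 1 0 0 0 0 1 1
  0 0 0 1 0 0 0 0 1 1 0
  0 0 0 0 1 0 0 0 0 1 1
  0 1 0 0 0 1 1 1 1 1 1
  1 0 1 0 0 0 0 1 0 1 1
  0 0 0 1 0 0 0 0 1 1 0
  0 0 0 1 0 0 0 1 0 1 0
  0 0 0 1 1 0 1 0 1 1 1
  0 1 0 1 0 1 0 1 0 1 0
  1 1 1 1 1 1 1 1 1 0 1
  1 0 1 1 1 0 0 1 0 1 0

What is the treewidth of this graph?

3

A width-3 tree decomposition is:
Bags: B1 = {4, 8, 10, 11}  B2 = {4, 8, 9, 10}  B3 = {4, 6, 9, 10}  B4 = {5, 8, 10, 11}  B5 = {2, 4, 9, 10}  B6 = {4, 7, 8, 10}  B7 = {3, 5, 10, 11}  B8 = {1, 5, 10, 11}
Tree: B1–B2, B2–B3, B1–B4, B2–B5, B2–B6, B4–B7, B4–B8
Every bag has size at most 4, so the width is 4 − 1 = 3 and tw(G) ≤ 3. For the lower bound, the 4 vertices {1, 5, 10, 11} are pairwise adjacent, and any tree decomposition puts a clique entirely inside one bag — forcing width ≥ 3. Hence tw(G) = 3 exactly.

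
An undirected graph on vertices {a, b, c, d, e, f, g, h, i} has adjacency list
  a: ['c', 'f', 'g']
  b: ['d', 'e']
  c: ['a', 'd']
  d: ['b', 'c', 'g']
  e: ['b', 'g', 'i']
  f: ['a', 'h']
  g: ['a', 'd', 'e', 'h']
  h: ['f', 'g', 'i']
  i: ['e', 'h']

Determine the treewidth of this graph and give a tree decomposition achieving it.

Treewidth 3.
Bags: B1 = {b, c, d, e}  B2 = {c, d, e, g}  B3 = {a, c, e, g}  B4 = {a, e, g, i}  B5 = {a, g, h, i}  B6 = {a, f, h, i}
Tree: B1–B2, B2–B3, B3–B4, B4–B5, B5–B6

Each bag holds 4 vertices, so the decomposition has width 3, which upper-bounds the treewidth. For the lower bound: the 4 vertex sets {b,c,d}, {e}, {g}, {a,f,h,i} are disjoint, each induces a connected subgraph, and every pair is joined by at least one edge of G. Contracting each set to a single vertex therefore yields K_{4} as a minor, and since treewidth is minor-monotone, tw(G) ≥ tw(K_{4}) = 3. Therefore the treewidth is 3.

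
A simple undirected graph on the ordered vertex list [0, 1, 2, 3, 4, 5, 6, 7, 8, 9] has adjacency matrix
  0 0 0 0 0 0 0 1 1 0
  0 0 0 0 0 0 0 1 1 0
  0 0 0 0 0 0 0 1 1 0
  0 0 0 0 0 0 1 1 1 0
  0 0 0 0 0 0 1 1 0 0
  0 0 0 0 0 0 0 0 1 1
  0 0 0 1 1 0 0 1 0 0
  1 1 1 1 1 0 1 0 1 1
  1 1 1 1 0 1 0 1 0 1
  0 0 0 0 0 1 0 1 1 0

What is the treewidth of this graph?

A width-2 tree decomposition is:
Bags: B1 = {7, 8, 9}  B2 = {2, 7, 8}  B3 = {5, 8, 9}  B4 = {3, 7, 8}  B5 = {3, 6, 7}  B6 = {1, 7, 8}  B7 = {0, 7, 8}  B8 = {4, 6, 7}
Tree: B1–B2, B1–B3, B1–B4, B4–B5, B1–B6, B4–B7, B5–B8
Every bag has size at most 3, so the width is 3 − 1 = 2 and tw(G) ≤ 2. For the lower bound, the 3 vertices {5, 8, 9} are pairwise adjacent, and any tree decomposition puts a clique entirely inside one bag — forcing width ≥ 2. Hence tw(G) = 2 exactly.

2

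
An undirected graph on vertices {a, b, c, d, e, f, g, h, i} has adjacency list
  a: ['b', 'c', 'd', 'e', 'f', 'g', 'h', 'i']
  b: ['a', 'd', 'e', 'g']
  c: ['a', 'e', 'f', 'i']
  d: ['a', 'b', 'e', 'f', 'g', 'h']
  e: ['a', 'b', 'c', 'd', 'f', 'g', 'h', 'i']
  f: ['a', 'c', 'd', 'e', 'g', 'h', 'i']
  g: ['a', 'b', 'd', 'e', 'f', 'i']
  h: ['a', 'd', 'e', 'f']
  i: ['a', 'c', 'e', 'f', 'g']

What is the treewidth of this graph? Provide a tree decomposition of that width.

Treewidth 4.
One such decomposition:
Bags: B1 = {a, b, d, e, g}  B2 = {a, d, e, f, g}  B3 = {a, d, e, f, h}  B4 = {a, e, f, g, i}  B5 = {a, c, e, f, i}
Tree: B1–B2, B2–B3, B2–B4, B4–B5

The largest bag has 5 vertices, giving width 4; this decomposition certifies tw(G) ≤ 4. Conversely, {a, d, e, f, g} is a clique of size 5, and the vertices of any clique must share a bag in every tree decomposition; so some bag has ≥ 5 vertices and tw(G) ≥ 4. Hence tw(G) = 4 exactly.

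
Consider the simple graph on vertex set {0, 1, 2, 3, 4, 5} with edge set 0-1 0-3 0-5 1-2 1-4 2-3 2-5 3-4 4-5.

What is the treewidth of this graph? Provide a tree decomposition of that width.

Each bag holds 4 vertices, so the decomposition has width 3, which upper-bounds the treewidth. For the lower bound: the 4 vertex sets {0,5}, {1,4}, {2}, {3} are disjoint, each induces a connected subgraph, and every pair is joined by at least one edge of G. Contracting each set to a single vertex therefore yields K_{4} as a minor, and since treewidth is minor-monotone, tw(G) ≥ tw(K_{4}) = 3. Therefore the treewidth is 3.

Treewidth 3.
Bags: B1 = {0, 2, 4, 5}  B2 = {0, 1, 2, 4}  B3 = {0, 2, 3, 4}
Tree: B1–B2, B2–B3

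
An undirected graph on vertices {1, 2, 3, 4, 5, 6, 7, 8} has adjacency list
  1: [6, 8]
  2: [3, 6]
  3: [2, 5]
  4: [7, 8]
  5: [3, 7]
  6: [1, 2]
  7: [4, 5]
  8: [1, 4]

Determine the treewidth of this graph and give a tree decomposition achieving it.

The largest bag has 3 vertices, giving width 2; this decomposition certifies tw(G) ≤ 2. Since 4–8–1–6–2–3–5–7–4 is a cycle in G, G is not acyclic. Forests are exactly the graphs of treewidth ≤ 1, so tw(G) ≥ 2. Therefore the treewidth is 2.

Treewidth 2.
One such decomposition:
Bags: B1 = {1, 4, 8}  B2 = {1, 4, 6}  B3 = {2, 4, 6}  B4 = {2, 3, 4}  B5 = {3, 4, 5}  B6 = {4, 5, 7}
Tree: B1–B2, B2–B3, B3–B4, B4–B5, B5–B6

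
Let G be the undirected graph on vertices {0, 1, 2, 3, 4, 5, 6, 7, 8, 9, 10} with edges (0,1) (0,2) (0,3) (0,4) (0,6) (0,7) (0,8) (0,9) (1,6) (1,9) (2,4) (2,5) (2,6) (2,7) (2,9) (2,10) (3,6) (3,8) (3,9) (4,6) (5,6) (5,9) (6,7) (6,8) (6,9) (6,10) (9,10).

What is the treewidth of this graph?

3

A width-3 tree decomposition is:
Bags: B1 = {0, 2, 6, 7}  B2 = {0, 2, 6, 9}  B3 = {0, 3, 6, 9}  B4 = {0, 3, 6, 8}  B5 = {2, 6, 9, 10}  B6 = {0, 2, 4, 6}  B7 = {0, 1, 6, 9}  B8 = {2, 5, 6, 9}
Tree: B1–B2, B2–B3, B3–B4, B2–B5, B2–B6, B2–B7, B5–B8
Every bag has size at most 4, so the width is 4 − 1 = 3 and tw(G) ≤ 3. For the lower bound, the 4 vertices {0, 3, 6, 8} are pairwise adjacent, and any tree decomposition puts a clique entirely inside one bag — forcing width ≥ 3. Combining the bounds, tw(G) = 3.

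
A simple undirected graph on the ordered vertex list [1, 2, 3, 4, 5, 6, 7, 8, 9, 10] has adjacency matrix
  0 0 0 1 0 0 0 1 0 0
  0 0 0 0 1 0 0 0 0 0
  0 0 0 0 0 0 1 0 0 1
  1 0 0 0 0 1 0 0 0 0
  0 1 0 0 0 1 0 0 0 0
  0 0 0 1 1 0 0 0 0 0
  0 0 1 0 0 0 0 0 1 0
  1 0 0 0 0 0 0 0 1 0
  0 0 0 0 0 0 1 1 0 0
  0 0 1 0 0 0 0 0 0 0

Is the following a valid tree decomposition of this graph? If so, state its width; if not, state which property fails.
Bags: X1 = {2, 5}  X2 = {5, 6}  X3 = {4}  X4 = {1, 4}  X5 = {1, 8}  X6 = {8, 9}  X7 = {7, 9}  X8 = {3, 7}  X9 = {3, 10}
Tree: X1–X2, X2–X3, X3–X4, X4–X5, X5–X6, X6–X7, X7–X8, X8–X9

A tree decomposition must satisfy three properties: every vertex lies in some bag; for every edge, both endpoints lie together in some bag; and for every vertex, the bags containing it form a connected subtree. Here edge (6,4) lies in no bag, so the decomposition is invalid.

No — edge (6,4) lies in no bag.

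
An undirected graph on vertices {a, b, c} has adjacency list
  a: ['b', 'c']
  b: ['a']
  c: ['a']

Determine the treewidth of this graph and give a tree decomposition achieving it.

Treewidth 1.
Bags: B1 = {a, c}  B2 = {a, b}
Tree: B1–B2

Each bag holds 2 vertices, so the decomposition has width 1, which upper-bounds the treewidth. Since G has at least one edge (e.g. c–a), it is not an edgeless graph, so tw(G) ≥ 1. Hence tw(G) = 1 exactly.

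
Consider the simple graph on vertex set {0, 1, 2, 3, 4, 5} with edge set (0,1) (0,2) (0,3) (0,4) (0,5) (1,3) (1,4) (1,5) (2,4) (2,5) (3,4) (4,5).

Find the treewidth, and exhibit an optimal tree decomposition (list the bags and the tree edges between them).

Every bag has size at most 4, so the width is 4 − 1 = 3 and tw(G) ≤ 3. On the other hand G contains the 4-clique {0, 1, 3, 4}. A clique must lie in a single bag of any decomposition, so no decomposition can have width below 3. Therefore the treewidth is 3.

Treewidth 3.
One such decomposition:
Bags: B1 = {0, 1, 4, 5}  B2 = {0, 1, 3, 4}  B3 = {0, 2, 4, 5}
Tree: B1–B2, B1–B3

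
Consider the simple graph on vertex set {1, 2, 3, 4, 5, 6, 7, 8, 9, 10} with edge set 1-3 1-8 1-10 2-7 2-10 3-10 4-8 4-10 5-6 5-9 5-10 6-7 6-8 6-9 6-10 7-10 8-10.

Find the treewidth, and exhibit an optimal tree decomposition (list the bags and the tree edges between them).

Every bag has size at most 3, so the width is 3 − 1 = 2 and tw(G) ≤ 2. On the other hand G contains the 3-clique {5, 6, 9}. A clique must lie in a single bag of any decomposition, so no decomposition can have width below 2. Combining the bounds, tw(G) = 2.

Treewidth 2.
One optimal decomposition is:
Bags: B1 = {5, 6, 10}  B2 = {6, 8, 10}  B3 = {1, 8, 10}  B4 = {1, 3, 10}  B5 = {6, 7, 10}  B6 = {5, 6, 9}  B7 = {4, 8, 10}  B8 = {2, 7, 10}
Tree: B1–B2, B2–B3, B3–B4, B1–B5, B1–B6, B2–B7, B5–B8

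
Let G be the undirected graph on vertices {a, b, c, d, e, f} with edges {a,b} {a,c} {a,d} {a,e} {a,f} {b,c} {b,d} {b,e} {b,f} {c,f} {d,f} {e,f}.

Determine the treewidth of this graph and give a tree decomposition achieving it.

The largest bag has 4 vertices, giving width 3; this decomposition certifies tw(G) ≤ 3. Conversely, {a, b, d, f} is a clique of size 4, and the vertices of any clique must share a bag in every tree decomposition; so some bag has ≥ 4 vertices and tw(G) ≥ 3. Therefore the treewidth is 3.

Treewidth 3.
Bags: B1 = {a, b, d, f}  B2 = {a, b, e, f}  B3 = {a, b, c, f}
Tree: B1–B2, B2–B3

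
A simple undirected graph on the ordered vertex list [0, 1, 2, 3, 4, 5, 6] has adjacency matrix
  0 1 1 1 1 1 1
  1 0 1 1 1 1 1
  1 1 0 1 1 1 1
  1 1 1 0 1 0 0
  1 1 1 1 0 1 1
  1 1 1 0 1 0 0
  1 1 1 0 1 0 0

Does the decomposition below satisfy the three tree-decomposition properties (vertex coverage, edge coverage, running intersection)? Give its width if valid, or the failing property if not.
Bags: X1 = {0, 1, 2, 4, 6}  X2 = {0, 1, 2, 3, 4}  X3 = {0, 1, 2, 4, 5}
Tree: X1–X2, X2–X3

Yes; width 4.

Vertex coverage: the bags together contain {0, 1, 2, 3, 4, 5, 6}, the full vertex set. Edge coverage: each edge of G has both endpoints in at least one bag. Running intersection: for every vertex, the bags containing it form a connected subtree. All three properties hold, so this is a valid tree decomposition of width max|bag| − 1 = 4, and hence tw(G) ≤ 4.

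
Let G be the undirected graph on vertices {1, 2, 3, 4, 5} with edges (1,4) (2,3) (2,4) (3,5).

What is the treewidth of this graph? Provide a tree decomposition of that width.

Treewidth 1.
Bags: B1 = {1, 4}  B2 = {2, 4}  B3 = {2, 3}  B4 = {3, 5}
Tree: B1–B2, B2–B3, B3–B4

Each bag holds 2 vertices, so the decomposition has width 1, which upper-bounds the treewidth. Since G has at least one edge (e.g. 1–4), it is not an edgeless graph, so tw(G) ≥ 1. Therefore the treewidth is 1.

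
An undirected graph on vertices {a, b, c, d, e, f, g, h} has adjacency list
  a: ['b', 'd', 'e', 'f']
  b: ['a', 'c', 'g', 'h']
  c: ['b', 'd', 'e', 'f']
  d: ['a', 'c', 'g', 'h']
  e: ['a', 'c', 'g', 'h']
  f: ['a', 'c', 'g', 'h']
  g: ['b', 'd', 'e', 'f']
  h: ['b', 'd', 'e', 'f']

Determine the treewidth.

A width-4 tree decomposition is:
Bags: B1 = {b, d, e, f, g}  B2 = {a, b, d, e, f}  B3 = {b, c, d, e, f}  B4 = {b, d, e, f, h}
Tree: B1–B2, B2–B3, B3–B4
Every bag has size at most 5, so the width is 5 − 1 = 4 and tw(G) ≤ 4. For the lower bound: the 5 vertex sets {d,g}, {a,b}, {c,f}, {e}, {h} are disjoint, each induces a connected subgraph, and every pair is joined by at least one edge of G. Contracting each set to a single vertex therefore yields K_{5} as a minor, and since treewidth is minor-monotone, tw(G) ≥ tw(K_{5}) = 4. The upper and lower bounds meet at 4, so that is the treewidth.

4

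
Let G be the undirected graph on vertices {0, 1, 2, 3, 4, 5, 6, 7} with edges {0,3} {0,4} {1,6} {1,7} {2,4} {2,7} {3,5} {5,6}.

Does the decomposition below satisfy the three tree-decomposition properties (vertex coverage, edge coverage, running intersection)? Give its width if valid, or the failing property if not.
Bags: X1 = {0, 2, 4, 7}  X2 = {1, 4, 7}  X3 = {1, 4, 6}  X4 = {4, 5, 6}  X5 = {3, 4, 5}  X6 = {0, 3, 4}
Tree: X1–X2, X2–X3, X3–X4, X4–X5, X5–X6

A tree decomposition must satisfy three properties: every vertex lies in some bag; for every edge, both endpoints lie together in some bag; and for every vertex, the bags containing it form a connected subtree. Here bags containing vertex 0 are not connected in the tree, so the decomposition is invalid.

No — bags containing vertex 0 are not connected in the tree.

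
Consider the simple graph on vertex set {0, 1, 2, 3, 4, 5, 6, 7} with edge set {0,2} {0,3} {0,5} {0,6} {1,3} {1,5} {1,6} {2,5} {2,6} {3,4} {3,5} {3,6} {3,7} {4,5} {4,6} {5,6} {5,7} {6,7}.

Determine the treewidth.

3

A width-3 tree decomposition is:
Bags: B1 = {3, 4, 5, 6}  B2 = {0, 3, 5, 6}  B3 = {0, 2, 5, 6}  B4 = {1, 3, 5, 6}  B5 = {3, 5, 6, 7}
Tree: B1–B2, B2–B3, B1–B4, B2–B5
Every bag has size at most 4, so the width is 4 − 1 = 3 and tw(G) ≤ 3. On the other hand G contains the 4-clique {0, 2, 5, 6}. A clique must lie in a single bag of any decomposition, so no decomposition can have width below 3. Combining the bounds, tw(G) = 3.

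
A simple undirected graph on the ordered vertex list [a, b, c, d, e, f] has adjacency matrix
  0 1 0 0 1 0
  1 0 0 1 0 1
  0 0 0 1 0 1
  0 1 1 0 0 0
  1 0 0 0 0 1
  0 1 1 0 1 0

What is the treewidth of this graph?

2

A width-2 tree decomposition is:
Bags: B1 = {a, b, e}  B2 = {b, e, f}  B3 = {b, d, f}  B4 = {c, d, f}
Tree: B1–B2, B2–B3, B3–B4
Every bag has size at most 3, so the width is 3 − 1 = 2 and tw(G) ≤ 2. The edges a–e–f–b–a form a cycle, so G is not a tree and its treewidth is at least 2. Hence tw(G) = 2 exactly.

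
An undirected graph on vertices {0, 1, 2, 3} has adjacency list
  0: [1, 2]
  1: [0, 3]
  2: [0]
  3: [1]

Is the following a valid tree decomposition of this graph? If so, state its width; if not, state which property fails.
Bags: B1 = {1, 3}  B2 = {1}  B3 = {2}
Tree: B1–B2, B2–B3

A tree decomposition must satisfy three properties: every vertex lies in some bag; for every edge, both endpoints lie together in some bag; and for every vertex, the bags containing it form a connected subtree. Here vertex 0 appears in no bag, so the decomposition is invalid.

No — vertex 0 appears in no bag.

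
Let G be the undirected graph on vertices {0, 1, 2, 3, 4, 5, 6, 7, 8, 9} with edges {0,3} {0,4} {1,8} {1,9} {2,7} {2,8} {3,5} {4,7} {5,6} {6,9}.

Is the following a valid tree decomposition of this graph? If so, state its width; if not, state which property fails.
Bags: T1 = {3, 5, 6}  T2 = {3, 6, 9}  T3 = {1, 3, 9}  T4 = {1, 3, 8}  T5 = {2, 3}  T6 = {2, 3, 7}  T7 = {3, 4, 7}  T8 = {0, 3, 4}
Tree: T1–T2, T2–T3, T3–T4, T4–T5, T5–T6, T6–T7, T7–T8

No — edge (8,2) lies in no bag.

A tree decomposition must satisfy three properties: every vertex lies in some bag; for every edge, both endpoints lie together in some bag; and for every vertex, the bags containing it form a connected subtree. Here edge (8,2) lies in no bag, so the decomposition is invalid.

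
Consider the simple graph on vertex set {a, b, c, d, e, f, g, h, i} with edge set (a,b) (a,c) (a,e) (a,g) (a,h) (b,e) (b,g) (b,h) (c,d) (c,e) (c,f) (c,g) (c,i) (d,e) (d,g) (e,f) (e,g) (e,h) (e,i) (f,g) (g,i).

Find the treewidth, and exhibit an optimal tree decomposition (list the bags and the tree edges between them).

The largest bag has 4 vertices, giving width 3; this decomposition certifies tw(G) ≤ 3. For the lower bound, the 4 vertices {c, d, e, g} are pairwise adjacent, and any tree decomposition puts a clique entirely inside one bag — forcing width ≥ 3. The upper and lower bounds meet at 3, so that is the treewidth.

Treewidth 3.
One such decomposition:
Bags: B1 = {a, c, e, g}  B2 = {a, b, e, g}  B3 = {a, b, e, h}  B4 = {c, e, g, i}  B5 = {c, e, f, g}  B6 = {c, d, e, g}
Tree: B1–B2, B2–B3, B1–B4, B1–B5, B1–B6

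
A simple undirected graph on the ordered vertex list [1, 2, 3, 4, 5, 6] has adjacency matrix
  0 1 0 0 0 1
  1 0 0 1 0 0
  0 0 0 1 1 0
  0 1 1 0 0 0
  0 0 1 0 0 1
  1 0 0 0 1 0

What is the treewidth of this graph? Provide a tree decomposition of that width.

Treewidth 2.
Bags: B1 = {1, 5, 6}  B2 = {1, 2, 5}  B3 = {2, 4, 5}  B4 = {3, 4, 5}
Tree: B1–B2, B2–B3, B3–B4

The largest bag has 3 vertices, giving width 2; this decomposition certifies tw(G) ≤ 2. The edges 5–6–1–2–4–3–5 form a cycle, so G is not a tree and its treewidth is at least 2. The upper and lower bounds meet at 2, so that is the treewidth.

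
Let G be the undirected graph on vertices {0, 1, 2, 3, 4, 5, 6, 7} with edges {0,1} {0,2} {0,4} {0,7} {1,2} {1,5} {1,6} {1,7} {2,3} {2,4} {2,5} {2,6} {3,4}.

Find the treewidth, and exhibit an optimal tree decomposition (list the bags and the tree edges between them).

Treewidth 2.
Bags: B1 = {0, 1, 2}  B2 = {1, 2, 5}  B3 = {0, 2, 4}  B4 = {0, 1, 7}  B5 = {1, 2, 6}  B6 = {2, 3, 4}
Tree: B1–B2, B1–B3, B1–B4, B2–B5, B3–B6

Each bag holds 3 vertices, so the decomposition has width 2, which upper-bounds the treewidth. For the lower bound, the 3 vertices {0, 1, 2} are pairwise adjacent, and any tree decomposition puts a clique entirely inside one bag — forcing width ≥ 2. Therefore the treewidth is 2.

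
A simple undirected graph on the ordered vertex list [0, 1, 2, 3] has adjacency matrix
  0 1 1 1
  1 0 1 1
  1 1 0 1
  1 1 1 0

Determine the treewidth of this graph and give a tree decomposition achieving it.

A single bag containing all 4 vertices is trivially a valid decomposition of width 3. For the lower bound, the 4 vertices {0, 1, 2, 3} are pairwise adjacent, and any tree decomposition puts a clique entirely inside one bag — forcing width ≥ 3. Hence tw(G) = 3 exactly.

Treewidth 3.
One such decomposition:
Bags: B1 = {0, 1, 2, 3}
Tree: (single bag)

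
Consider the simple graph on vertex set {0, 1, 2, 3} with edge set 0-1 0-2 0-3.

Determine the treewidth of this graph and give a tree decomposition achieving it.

Treewidth 1.
Bags: B1 = {0, 1}  B2 = {0, 3}  B3 = {0, 2}
Tree: B1–B2, B1–B3

Each bag holds 2 vertices, so the decomposition has width 1, which upper-bounds the treewidth. Any graph with an edge has treewidth ≥ 1, and G has the edge 1–0. Hence tw(G) = 1 exactly.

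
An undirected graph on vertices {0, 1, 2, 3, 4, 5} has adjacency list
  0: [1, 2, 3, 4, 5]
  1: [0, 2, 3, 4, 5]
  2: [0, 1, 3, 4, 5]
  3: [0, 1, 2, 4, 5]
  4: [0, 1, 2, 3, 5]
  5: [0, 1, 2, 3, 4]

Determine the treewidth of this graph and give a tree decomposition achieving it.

A single bag containing all 6 vertices is trivially a valid decomposition of width 5. For the lower bound, the 6 vertices {0, 1, 2, 3, 4, 5} are pairwise adjacent, and any tree decomposition puts a clique entirely inside one bag — forcing width ≥ 5. Combining the bounds, tw(G) = 5.

Treewidth 5.
One such decomposition:
Bags: B1 = {0, 1, 2, 3, 4, 5}
Tree: (single bag)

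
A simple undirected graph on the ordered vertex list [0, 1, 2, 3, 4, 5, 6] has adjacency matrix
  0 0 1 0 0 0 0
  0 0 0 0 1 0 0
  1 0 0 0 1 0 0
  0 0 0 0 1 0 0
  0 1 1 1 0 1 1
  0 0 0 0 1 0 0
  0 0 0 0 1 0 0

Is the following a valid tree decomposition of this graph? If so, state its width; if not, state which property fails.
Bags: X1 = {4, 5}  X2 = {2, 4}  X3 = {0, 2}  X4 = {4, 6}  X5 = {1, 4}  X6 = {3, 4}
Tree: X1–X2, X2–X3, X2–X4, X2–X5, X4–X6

Checking the three conditions: (i) the bags cover all of {0, 1, 2, 3, 4, 5, 6}; (ii) for each edge, some bag contains both endpoints; (iii) the bags containing any fixed vertex form a subtree. All hold, so the decomposition is valid with width 2 − 1 = 1.

Yes; width 1.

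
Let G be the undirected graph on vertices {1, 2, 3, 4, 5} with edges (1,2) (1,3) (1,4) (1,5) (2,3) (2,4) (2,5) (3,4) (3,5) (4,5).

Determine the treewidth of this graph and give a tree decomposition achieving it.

Treewidth 4.
One such decomposition:
Bags: B1 = {1, 2, 3, 4, 5}
Tree: (single bag)

With just one bag of size 5, the width is 5 − 1 = 4, so tw(G) ≤ 4. Conversely, {1, 2, 3, 4, 5} is a clique of size 5, and the vertices of any clique must share a bag in every tree decomposition; so some bag has ≥ 5 vertices and tw(G) ≥ 4. The upper and lower bounds meet at 4, so that is the treewidth.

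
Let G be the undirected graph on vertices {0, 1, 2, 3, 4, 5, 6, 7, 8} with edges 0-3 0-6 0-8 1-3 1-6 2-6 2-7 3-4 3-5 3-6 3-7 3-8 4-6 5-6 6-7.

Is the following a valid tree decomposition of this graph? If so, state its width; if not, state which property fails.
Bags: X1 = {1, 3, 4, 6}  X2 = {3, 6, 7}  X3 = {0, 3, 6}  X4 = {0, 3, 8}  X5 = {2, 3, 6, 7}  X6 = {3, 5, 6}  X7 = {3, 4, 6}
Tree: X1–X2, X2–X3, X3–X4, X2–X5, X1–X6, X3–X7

A tree decomposition must satisfy three properties: every vertex lies in some bag; for every edge, both endpoints lie together in some bag; and for every vertex, the bags containing it form a connected subtree. Here bags containing vertex 4 are not connected in the tree, so the decomposition is invalid.

No — bags containing vertex 4 are not connected in the tree.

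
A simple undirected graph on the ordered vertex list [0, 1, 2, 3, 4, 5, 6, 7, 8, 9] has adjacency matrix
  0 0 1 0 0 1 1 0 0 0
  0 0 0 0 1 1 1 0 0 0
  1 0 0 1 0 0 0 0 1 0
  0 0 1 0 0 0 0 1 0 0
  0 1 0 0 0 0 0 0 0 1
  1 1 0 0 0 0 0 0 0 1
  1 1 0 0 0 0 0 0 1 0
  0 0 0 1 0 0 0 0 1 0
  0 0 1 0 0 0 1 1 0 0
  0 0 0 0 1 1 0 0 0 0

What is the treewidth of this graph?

A width-2 tree decomposition is:
Bags: B1 = {3, 7, 8}  B2 = {2, 3, 8}  B3 = {2, 6, 8}  B4 = {0, 2, 6}  B5 = {0, 1, 6}  B6 = {0, 1, 5}  B7 = {1, 4, 5}  B8 = {4, 5, 9}
Tree: B1–B2, B2–B3, B3–B4, B4–B5, B5–B6, B6–B7, B7–B8
Every bag has size at most 3, so the width is 3 − 1 = 2 and tw(G) ≤ 2. The edges 7–3–2–8–7 form a cycle, so G is not a tree and its treewidth is at least 2. Combining the bounds, tw(G) = 2.

2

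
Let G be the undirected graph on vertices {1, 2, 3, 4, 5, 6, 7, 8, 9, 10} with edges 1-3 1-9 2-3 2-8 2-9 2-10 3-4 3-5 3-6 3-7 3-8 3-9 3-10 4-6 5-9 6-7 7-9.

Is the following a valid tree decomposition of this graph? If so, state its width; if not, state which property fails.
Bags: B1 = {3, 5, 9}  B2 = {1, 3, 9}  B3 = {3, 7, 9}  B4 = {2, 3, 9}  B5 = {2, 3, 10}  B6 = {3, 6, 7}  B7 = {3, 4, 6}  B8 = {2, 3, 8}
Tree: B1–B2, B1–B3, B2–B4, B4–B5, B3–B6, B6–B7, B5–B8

Yes; width 2.

Checking the three conditions: (i) the bags cover all of {1, 2, 3, 4, 5, 6, 7, 8, 9, 10}; (ii) for each edge, some bag contains both endpoints; (iii) the bags containing any fixed vertex form a subtree. All hold, so the decomposition is valid with width 3 − 1 = 2.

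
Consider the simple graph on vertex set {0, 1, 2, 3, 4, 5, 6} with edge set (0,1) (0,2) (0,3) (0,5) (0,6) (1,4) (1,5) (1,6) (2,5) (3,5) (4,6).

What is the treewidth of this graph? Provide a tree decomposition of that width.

Every bag has size at most 3, so the width is 3 − 1 = 2 and tw(G) ≤ 2. Conversely, {0, 1, 5} is a clique of size 3, and the vertices of any clique must share a bag in every tree decomposition; so some bag has ≥ 3 vertices and tw(G) ≥ 2. Combining the bounds, tw(G) = 2.

Treewidth 2.
One optimal decomposition is:
Bags: B1 = {0, 1, 5}  B2 = {0, 1, 6}  B3 = {1, 4, 6}  B4 = {0, 3, 5}  B5 = {0, 2, 5}
Tree: B1–B2, B2–B3, B1–B4, B1–B5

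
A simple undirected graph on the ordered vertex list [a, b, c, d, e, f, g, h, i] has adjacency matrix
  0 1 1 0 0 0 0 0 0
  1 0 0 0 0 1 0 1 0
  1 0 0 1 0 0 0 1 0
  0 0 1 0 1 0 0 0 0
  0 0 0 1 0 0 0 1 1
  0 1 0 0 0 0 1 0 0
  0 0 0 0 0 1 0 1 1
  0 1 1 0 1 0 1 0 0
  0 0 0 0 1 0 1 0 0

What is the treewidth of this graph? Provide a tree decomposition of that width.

Each bag holds 4 vertices, so the decomposition has width 3, which upper-bounds the treewidth. For the lower bound: the 4 vertex sets {f,g,i}, {e}, {h}, {a,b,c,d} are disjoint, each induces a connected subgraph, and every pair is joined by at least one edge of G. Contracting each set to a single vertex therefore yields K_{4} as a minor, and since treewidth is minor-monotone, tw(G) ≥ tw(K_{4}) = 3. The upper and lower bounds meet at 3, so that is the treewidth.

Treewidth 3.
One optimal decomposition is:
Bags: B1 = {e, f, g, i}  B2 = {e, f, g, h}  B3 = {b, e, f, h}  B4 = {b, d, e, h}  B5 = {b, c, d, h}  B6 = {a, b, c, d}
Tree: B1–B2, B2–B3, B3–B4, B4–B5, B5–B6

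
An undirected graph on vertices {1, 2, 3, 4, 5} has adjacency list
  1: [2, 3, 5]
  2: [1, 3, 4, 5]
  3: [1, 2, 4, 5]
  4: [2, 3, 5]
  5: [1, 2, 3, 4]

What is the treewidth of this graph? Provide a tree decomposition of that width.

The largest bag has 4 vertices, giving width 3; this decomposition certifies tw(G) ≤ 3. On the other hand G contains the 4-clique {1, 2, 3, 5}. A clique must lie in a single bag of any decomposition, so no decomposition can have width below 3. Combining the bounds, tw(G) = 3.

Treewidth 3.
Bags: B1 = {2, 3, 4, 5}  B2 = {1, 2, 3, 5}
Tree: B1–B2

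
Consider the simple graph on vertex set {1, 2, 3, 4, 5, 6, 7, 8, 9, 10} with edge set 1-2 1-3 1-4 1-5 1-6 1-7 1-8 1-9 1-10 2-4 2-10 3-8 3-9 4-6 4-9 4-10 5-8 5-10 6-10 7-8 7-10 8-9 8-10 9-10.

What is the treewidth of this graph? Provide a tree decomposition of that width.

The largest bag has 4 vertices, giving width 3; this decomposition certifies tw(G) ≤ 3. For the lower bound, the 4 vertices {1, 8, 9, 10} are pairwise adjacent, and any tree decomposition puts a clique entirely inside one bag — forcing width ≥ 3. Combining the bounds, tw(G) = 3.

Treewidth 3.
One optimal decomposition is:
Bags: B1 = {1, 8, 9, 10}  B2 = {1, 4, 9, 10}  B3 = {1, 3, 8, 9}  B4 = {1, 2, 4, 10}  B5 = {1, 4, 6, 10}  B6 = {1, 5, 8, 10}  B7 = {1, 7, 8, 10}
Tree: B1–B2, B1–B3, B2–B4, B2–B5, B1–B6, B1–B7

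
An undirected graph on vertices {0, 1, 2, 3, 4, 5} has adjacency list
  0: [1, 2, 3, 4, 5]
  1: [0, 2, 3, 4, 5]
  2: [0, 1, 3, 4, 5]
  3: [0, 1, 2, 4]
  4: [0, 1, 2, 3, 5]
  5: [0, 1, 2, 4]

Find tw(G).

4

A width-4 tree decomposition is:
Bags: B1 = {0, 1, 2, 3, 4}  B2 = {0, 1, 2, 4, 5}
Tree: B1–B2
Each bag holds 5 vertices, so the decomposition has width 4, which upper-bounds the treewidth. Conversely, {0, 1, 2, 3, 4} is a clique of size 5, and the vertices of any clique must share a bag in every tree decomposition; so some bag has ≥ 5 vertices and tw(G) ≥ 4. The upper and lower bounds meet at 4, so that is the treewidth.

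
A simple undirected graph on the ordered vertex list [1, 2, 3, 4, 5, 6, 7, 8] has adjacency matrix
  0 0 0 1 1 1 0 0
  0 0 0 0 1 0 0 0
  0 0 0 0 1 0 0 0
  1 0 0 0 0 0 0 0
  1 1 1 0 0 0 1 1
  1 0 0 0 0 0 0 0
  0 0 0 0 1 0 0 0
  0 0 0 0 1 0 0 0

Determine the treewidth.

1

A width-1 tree decomposition is:
Bags: B1 = {3, 5}  B2 = {5, 7}  B3 = {1, 5}  B4 = {1, 6}  B5 = {2, 5}  B6 = {1, 4}  B7 = {5, 8}
Tree: B1–B2, B2–B3, B3–B4, B2–B5, B4–B6, B2–B7
Each bag holds 2 vertices, so the decomposition has width 1, which upper-bounds the treewidth. Any graph with an edge has treewidth ≥ 1, and G has the edge 3–5. Therefore the treewidth is 1.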